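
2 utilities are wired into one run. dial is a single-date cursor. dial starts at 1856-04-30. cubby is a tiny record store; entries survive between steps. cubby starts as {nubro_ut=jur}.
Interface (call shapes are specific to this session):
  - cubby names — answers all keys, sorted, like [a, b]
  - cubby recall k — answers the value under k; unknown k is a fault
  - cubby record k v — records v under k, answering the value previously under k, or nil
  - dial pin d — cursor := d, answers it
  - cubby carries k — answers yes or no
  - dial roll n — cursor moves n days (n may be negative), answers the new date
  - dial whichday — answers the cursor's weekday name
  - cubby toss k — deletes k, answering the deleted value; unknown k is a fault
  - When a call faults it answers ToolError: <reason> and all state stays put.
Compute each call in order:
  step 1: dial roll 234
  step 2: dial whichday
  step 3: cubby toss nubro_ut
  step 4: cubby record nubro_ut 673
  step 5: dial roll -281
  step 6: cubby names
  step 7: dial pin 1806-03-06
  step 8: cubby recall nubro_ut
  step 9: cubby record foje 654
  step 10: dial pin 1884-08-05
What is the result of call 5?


> dial roll n='234'
  1856-12-20
> dial whichday
  Saturday
> cubby toss k='nubro_ut'
  jur
> cubby record k='nubro_ut' v='673'
  nil
> dial roll n='-281'
  1856-03-14
> cubby names
  [nubro_ut]
> dial pin d='1806-03-06'
  1806-03-06
> cubby recall k='nubro_ut'
  673
> cubby record k='foje' v='654'
  nil
> dial pin d='1884-08-05'
  1884-08-05

Answer: 1856-03-14


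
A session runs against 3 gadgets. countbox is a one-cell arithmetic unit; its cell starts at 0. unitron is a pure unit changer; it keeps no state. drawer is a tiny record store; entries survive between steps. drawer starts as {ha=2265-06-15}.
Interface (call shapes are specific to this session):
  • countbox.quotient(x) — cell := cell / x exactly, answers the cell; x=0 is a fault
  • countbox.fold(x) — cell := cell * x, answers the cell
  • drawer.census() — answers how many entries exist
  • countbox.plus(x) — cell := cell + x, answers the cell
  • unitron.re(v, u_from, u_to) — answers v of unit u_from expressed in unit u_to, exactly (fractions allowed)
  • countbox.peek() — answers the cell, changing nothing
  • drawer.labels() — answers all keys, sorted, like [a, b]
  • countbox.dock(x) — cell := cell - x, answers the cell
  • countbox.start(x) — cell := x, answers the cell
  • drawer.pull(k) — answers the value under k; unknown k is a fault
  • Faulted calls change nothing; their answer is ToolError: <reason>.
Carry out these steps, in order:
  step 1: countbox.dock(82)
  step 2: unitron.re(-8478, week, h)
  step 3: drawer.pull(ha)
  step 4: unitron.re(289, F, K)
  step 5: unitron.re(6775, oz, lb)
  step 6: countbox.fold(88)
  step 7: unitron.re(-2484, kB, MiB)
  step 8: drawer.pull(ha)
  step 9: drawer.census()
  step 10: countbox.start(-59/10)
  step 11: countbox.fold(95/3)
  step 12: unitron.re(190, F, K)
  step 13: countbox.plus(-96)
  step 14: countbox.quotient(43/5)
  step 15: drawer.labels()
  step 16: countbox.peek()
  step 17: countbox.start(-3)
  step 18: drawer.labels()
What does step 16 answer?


Answer: -8485/258

Derivation:
·→ countbox.dock(x: 82)
·← -82
·→ unitron.re(v: -8478, u_from: week, u_to: h)
·← -1424304
·→ drawer.pull(k: ha)
·← 2265-06-15
·→ unitron.re(v: 289, u_from: F, u_to: K)
·← 74867/180
·→ unitron.re(v: 6775, u_from: oz, u_to: lb)
·← 6775/16
·→ countbox.fold(x: 88)
·← -7216
·→ unitron.re(v: -2484, u_from: kB, u_to: MiB)
·← -77625/32768
·→ drawer.pull(k: ha)
·← 2265-06-15
·→ drawer.census()
·← 1
·→ countbox.start(x: -59/10)
·← -59/10
·→ countbox.fold(x: 95/3)
·← -1121/6
·→ unitron.re(v: 190, u_from: F, u_to: K)
·← 64967/180
·→ countbox.plus(x: -96)
·← -1697/6
·→ countbox.quotient(x: 43/5)
·← -8485/258
·→ drawer.labels()
·← [ha]
·→ countbox.peek()
·← -8485/258
·→ countbox.start(x: -3)
·← -3
·→ drawer.labels()
·← [ha]


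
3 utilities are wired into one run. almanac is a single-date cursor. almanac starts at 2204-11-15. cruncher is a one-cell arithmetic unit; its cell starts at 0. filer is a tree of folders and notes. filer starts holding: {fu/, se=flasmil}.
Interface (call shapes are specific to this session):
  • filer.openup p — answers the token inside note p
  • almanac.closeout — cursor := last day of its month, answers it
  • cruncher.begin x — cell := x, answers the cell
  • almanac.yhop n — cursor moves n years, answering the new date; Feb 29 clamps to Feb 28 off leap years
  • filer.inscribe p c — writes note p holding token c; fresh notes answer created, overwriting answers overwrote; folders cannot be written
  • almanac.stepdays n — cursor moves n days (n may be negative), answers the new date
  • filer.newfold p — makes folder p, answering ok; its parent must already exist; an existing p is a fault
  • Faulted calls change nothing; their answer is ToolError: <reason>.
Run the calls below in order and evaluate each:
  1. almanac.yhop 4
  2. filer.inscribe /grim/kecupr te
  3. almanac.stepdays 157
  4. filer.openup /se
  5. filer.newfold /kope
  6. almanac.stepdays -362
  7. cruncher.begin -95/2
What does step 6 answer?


Answer: 2208-04-24

Derivation:
Act: yhop[n='4']
Obs: 2208-11-15
Act: inscribe[p='/grim/kecupr'; c='te']
Obs: ToolError: no parent
Act: stepdays[n='157']
Obs: 2209-04-21
Act: openup[p='/se']
Obs: flasmil
Act: newfold[p='/kope']
Obs: ok
Act: stepdays[n='-362']
Obs: 2208-04-24
Act: begin[x='-95/2']
Obs: -95/2


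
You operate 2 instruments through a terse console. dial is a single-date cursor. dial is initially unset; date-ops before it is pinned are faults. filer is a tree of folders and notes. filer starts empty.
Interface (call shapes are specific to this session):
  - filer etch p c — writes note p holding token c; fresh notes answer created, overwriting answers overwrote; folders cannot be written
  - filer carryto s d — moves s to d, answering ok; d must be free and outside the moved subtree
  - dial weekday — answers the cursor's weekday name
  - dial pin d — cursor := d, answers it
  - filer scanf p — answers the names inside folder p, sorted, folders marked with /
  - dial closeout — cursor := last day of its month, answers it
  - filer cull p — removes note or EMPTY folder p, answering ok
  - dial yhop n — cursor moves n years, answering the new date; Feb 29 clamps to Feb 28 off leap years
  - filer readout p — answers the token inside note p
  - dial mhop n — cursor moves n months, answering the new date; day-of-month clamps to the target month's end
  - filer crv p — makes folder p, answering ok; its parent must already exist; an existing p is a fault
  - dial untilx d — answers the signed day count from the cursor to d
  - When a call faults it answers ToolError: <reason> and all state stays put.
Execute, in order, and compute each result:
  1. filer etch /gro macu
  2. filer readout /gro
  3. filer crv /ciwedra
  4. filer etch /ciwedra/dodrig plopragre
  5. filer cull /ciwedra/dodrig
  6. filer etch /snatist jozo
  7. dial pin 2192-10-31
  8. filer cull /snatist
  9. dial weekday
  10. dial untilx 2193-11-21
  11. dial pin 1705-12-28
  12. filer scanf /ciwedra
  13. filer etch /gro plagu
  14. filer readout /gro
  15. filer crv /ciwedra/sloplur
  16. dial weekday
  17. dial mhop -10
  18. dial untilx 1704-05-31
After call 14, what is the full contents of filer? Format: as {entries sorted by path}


# filer etch(p='/gro', c='macu') => created
# filer readout(p='/gro') => macu
# filer crv(p='/ciwedra') => ok
# filer etch(p='/ciwedra/dodrig', c='plopragre') => created
# filer cull(p='/ciwedra/dodrig') => ok
# filer etch(p='/snatist', c='jozo') => created
# dial pin(d='2192-10-31') => 2192-10-31
# filer cull(p='/snatist') => ok
# dial weekday() => Wednesday
# dial untilx(d='2193-11-21') => 386
# dial pin(d='1705-12-28') => 1705-12-28
# filer scanf(p='/ciwedra') => []
# filer etch(p='/gro', c='plagu') => overwrote
# filer readout(p='/gro') => plagu
# filer crv(p='/ciwedra/sloplur') => ok
# dial weekday() => Monday
# dial mhop(n='-10') => 1705-02-28
# dial untilx(d='1704-05-31') => -273

Answer: {ciwedra/, gro=plagu}


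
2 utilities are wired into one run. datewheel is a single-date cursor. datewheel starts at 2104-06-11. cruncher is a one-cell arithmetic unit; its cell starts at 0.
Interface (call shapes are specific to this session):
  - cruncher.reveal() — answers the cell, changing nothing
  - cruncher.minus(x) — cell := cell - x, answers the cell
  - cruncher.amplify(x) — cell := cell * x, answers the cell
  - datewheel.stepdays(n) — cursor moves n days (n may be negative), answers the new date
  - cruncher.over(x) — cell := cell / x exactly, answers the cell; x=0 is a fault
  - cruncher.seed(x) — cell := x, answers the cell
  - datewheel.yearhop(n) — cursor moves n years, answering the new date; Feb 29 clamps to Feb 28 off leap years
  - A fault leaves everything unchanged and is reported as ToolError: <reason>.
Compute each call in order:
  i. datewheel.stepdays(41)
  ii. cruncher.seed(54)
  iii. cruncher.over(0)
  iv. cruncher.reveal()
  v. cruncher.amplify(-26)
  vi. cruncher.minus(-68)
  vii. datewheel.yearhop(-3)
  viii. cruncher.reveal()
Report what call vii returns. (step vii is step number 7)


-- stepdays(n→41) : 2104-07-22
-- seed(x→54) : 54
-- over(x→0) : ToolError: division by zero
-- reveal() : 54
-- amplify(x→-26) : -1404
-- minus(x→-68) : -1336
-- yearhop(n→-3) : 2101-07-22
-- reveal() : -1336

Answer: 2101-07-22


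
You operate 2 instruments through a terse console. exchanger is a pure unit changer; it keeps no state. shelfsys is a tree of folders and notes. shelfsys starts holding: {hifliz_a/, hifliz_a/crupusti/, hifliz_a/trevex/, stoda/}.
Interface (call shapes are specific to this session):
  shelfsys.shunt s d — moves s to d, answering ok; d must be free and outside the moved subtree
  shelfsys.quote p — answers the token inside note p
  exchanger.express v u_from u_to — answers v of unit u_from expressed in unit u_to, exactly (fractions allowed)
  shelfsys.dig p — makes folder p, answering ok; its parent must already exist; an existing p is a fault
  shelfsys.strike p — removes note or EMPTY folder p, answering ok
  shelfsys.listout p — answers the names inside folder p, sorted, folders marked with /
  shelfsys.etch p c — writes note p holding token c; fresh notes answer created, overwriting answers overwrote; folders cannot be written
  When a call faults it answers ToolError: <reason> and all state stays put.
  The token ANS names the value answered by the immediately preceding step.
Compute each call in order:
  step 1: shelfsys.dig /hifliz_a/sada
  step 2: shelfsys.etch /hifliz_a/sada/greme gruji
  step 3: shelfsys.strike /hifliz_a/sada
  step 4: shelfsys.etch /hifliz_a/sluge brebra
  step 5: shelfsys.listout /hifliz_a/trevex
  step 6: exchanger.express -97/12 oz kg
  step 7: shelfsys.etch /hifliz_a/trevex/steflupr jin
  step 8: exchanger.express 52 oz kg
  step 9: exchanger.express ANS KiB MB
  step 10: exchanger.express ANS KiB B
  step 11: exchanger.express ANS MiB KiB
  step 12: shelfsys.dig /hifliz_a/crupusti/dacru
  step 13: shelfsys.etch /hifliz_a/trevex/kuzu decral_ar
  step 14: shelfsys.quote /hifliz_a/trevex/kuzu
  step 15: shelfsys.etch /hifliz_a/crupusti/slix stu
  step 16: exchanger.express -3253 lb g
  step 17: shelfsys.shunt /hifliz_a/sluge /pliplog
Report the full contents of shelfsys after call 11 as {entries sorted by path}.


Answer: {hifliz_a/, hifliz_a/crupusti/, hifliz_a/sada/, hifliz_a/sada/greme=gruji, hifliz_a/sluge=brebra, hifliz_a/trevex/, hifliz_a/trevex/steflupr=jin, stoda/}

Derivation:
Act: shelfsys.dig[/hifliz_a/sada]
Obs: ok
Act: shelfsys.etch[/hifliz_a/sada/greme; gruji]
Obs: created
Act: shelfsys.strike[/hifliz_a/sada]
Obs: ToolError: not empty
Act: shelfsys.etch[/hifliz_a/sluge; brebra]
Obs: created
Act: shelfsys.listout[/hifliz_a/trevex]
Obs: []
Act: exchanger.express[-97/12; oz; kg]
Obs: -4399845989/19200000000
Act: shelfsys.etch[/hifliz_a/trevex/steflupr; jin]
Obs: created
Act: exchanger.express[52; oz; kg]
Obs: 589670081/400000000
Act: exchanger.express[ANS; KiB; MB]
Obs: 589670081/390625000000
Act: exchanger.express[ANS; KiB; B]
Obs: 9434721296/6103515625
Act: exchanger.express[ANS; MiB; KiB]
Obs: 9661154607104/6103515625
Act: shelfsys.dig[/hifliz_a/crupusti/dacru]
Obs: ok
Act: shelfsys.etch[/hifliz_a/trevex/kuzu; decral_ar]
Obs: created
Act: shelfsys.quote[/hifliz_a/trevex/kuzu]
Obs: decral_ar
Act: shelfsys.etch[/hifliz_a/crupusti/slix; stu]
Obs: created
Act: exchanger.express[-3253; lb; g]
Obs: -147553597961/100000
Act: shelfsys.shunt[/hifliz_a/sluge; /pliplog]
Obs: ok


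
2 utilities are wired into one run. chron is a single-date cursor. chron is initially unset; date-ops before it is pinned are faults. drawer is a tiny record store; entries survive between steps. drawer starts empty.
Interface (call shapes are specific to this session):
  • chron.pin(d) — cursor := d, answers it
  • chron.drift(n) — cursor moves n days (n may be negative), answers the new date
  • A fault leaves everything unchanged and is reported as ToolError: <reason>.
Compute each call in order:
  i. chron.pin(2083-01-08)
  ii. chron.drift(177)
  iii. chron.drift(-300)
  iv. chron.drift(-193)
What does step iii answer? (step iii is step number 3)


;; chron.pin(d: 2083-01-08) : 2083-01-08
;; chron.drift(n: 177) : 2083-07-04
;; chron.drift(n: -300) : 2082-09-07
;; chron.drift(n: -193) : 2082-02-26

Answer: 2082-09-07


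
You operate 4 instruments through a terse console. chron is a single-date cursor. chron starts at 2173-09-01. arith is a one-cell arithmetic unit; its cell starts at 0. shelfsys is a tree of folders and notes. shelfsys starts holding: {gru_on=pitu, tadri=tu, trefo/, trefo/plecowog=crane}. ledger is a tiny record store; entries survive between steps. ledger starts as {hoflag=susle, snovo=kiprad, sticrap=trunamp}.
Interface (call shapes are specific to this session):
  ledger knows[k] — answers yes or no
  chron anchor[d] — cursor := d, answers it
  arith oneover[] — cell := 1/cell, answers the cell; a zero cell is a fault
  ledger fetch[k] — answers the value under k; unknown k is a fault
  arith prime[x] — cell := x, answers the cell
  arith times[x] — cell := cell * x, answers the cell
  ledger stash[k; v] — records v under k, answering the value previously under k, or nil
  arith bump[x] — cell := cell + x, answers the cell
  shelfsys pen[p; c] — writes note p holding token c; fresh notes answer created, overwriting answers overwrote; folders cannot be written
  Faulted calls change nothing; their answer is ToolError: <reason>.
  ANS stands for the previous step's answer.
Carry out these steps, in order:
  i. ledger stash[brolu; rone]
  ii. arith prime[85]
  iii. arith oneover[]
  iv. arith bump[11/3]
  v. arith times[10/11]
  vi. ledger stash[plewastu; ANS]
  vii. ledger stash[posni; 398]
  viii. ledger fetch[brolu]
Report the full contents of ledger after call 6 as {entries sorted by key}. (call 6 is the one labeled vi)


Answer: {brolu=rone, hoflag=susle, plewastu=1876/561, snovo=kiprad, sticrap=trunamp}

Derivation:
I try ledger stash using k: brolu, v: rone: nil.
I run arith prime using x: 85, → 85.
Then arith oneover: 1/85.
Invoking arith bump using x: 11/3, yielding 938/255.
I try arith times using x: 10/11, which returns 1876/561.
Next I call ledger stash using k: plewastu, v: ANS, and observe nil.
I invoke ledger stash using k: posni, v: 398, and get nil.
Invoking ledger fetch using k: brolu, giving rone.


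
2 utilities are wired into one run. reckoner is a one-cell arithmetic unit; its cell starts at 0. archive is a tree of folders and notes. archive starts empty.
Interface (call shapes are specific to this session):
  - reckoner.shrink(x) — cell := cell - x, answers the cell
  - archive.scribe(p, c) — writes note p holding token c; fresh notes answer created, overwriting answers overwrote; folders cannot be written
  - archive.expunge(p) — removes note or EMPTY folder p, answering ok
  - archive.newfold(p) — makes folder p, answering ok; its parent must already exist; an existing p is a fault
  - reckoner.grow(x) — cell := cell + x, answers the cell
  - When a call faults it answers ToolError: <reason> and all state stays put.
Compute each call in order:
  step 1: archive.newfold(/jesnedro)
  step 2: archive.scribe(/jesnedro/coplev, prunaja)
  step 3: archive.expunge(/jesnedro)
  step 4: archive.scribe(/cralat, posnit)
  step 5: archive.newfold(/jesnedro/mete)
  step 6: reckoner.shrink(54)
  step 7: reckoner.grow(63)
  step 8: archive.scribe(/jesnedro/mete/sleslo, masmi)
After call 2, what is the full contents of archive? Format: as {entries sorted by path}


% archive.newfold p→/jesnedro
:: ok
% archive.scribe p→/jesnedro/coplev c→prunaja
:: created
% archive.expunge p→/jesnedro
:: ToolError: not empty
% archive.scribe p→/cralat c→posnit
:: created
% archive.newfold p→/jesnedro/mete
:: ok
% reckoner.shrink x→54
:: -54
% reckoner.grow x→63
:: 9
% archive.scribe p→/jesnedro/mete/sleslo c→masmi
:: created

Answer: {jesnedro/, jesnedro/coplev=prunaja}


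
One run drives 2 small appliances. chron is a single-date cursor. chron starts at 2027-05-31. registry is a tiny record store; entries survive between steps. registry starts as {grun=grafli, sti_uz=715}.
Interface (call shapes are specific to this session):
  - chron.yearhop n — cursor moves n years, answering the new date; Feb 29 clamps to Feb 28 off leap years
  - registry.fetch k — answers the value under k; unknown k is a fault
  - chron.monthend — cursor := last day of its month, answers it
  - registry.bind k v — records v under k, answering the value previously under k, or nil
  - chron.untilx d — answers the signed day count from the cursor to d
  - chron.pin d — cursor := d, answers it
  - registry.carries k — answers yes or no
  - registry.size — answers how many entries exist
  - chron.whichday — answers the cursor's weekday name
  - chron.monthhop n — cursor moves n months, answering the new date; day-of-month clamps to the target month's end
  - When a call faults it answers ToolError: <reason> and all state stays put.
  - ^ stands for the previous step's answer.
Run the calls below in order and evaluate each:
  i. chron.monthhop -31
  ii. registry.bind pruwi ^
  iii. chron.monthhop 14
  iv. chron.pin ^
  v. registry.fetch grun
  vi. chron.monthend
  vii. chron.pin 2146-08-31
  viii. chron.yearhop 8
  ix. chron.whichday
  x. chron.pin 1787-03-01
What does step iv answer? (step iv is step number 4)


Do: chron.monthhop[-31]
See: 2024-10-31
Do: registry.bind[pruwi; ^]
See: nil
Do: chron.monthhop[14]
See: 2025-12-31
Do: chron.pin[^]
See: 2025-12-31
Do: registry.fetch[grun]
See: grafli
Do: chron.monthend[]
See: 2025-12-31
Do: chron.pin[2146-08-31]
See: 2146-08-31
Do: chron.yearhop[8]
See: 2154-08-31
Do: chron.whichday[]
See: Saturday
Do: chron.pin[1787-03-01]
See: 1787-03-01

Answer: 2025-12-31


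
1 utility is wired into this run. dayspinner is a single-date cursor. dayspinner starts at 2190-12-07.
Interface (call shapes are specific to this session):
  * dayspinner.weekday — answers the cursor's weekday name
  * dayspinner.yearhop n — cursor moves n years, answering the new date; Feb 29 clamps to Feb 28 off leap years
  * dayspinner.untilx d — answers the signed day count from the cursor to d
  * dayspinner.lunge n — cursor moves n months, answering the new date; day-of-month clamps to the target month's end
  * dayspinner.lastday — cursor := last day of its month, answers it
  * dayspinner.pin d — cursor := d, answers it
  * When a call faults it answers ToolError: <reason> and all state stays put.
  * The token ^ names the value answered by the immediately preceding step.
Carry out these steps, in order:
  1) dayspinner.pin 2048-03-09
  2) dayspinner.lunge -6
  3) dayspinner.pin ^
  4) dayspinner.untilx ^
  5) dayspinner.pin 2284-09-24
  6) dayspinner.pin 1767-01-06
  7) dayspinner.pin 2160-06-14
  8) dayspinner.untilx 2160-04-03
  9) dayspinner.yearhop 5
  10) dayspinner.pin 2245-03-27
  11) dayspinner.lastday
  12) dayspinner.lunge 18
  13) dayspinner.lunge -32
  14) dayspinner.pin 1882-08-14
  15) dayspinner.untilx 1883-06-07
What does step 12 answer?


Answer: 2246-09-30

Derivation:
Using dayspinner.pin on d→2048-03-09: 2048-03-09.
I use dayspinner.lunge on n→-6, giving 2047-09-09.
Calling dayspinner.pin on d→^, yielding 2047-09-09.
Now I run dayspinner.untilx on d→^, and observe 0.
Then dayspinner.pin on d→2284-09-24, and see 2284-09-24.
Then dayspinner.pin on d→1767-01-06, → 1767-01-06.
Calling dayspinner.pin on d→2160-06-14, and observe 2160-06-14.
I call dayspinner.untilx on d→2160-04-03: -72.
Calling dayspinner.yearhop on n→5, and get 2165-06-14.
Invoking dayspinner.pin on d→2245-03-27, — result: 2245-03-27.
I run dayspinner.lastday: 2245-03-31.
I use dayspinner.lunge on n→18, giving 2246-09-30.
I run dayspinner.lunge on n→-32, which returns 2244-01-30.
Using dayspinner.pin on d→1882-08-14: 1882-08-14.
I run dayspinner.untilx on d→1883-06-07, giving 297.


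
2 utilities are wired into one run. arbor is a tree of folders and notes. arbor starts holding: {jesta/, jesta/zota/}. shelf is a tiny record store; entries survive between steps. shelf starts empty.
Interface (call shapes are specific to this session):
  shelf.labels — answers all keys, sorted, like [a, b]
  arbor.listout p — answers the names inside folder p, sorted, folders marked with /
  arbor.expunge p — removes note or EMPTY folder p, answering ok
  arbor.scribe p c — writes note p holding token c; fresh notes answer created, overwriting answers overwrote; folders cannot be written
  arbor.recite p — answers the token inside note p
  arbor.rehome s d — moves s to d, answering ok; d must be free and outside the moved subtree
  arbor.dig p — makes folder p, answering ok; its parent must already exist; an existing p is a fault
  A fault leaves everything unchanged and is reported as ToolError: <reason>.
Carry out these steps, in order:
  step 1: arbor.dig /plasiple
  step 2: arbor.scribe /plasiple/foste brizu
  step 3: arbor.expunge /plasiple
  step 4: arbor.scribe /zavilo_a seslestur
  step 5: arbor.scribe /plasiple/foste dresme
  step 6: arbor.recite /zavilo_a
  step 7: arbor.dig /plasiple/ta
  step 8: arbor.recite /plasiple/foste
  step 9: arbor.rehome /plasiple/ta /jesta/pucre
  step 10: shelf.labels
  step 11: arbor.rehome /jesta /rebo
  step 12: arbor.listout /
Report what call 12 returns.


Answer: [plasiple/, rebo/, zavilo_a]

Derivation:
% arbor.dig(/plasiple) == ok
% arbor.scribe(/plasiple/foste, brizu) == created
% arbor.expunge(/plasiple) == ToolError: not empty
% arbor.scribe(/zavilo_a, seslestur) == created
% arbor.scribe(/plasiple/foste, dresme) == overwrote
% arbor.recite(/zavilo_a) == seslestur
% arbor.dig(/plasiple/ta) == ok
% arbor.recite(/plasiple/foste) == dresme
% arbor.rehome(/plasiple/ta, /jesta/pucre) == ok
% shelf.labels() == []
% arbor.rehome(/jesta, /rebo) == ok
% arbor.listout(/) == [plasiple/, rebo/, zavilo_a]


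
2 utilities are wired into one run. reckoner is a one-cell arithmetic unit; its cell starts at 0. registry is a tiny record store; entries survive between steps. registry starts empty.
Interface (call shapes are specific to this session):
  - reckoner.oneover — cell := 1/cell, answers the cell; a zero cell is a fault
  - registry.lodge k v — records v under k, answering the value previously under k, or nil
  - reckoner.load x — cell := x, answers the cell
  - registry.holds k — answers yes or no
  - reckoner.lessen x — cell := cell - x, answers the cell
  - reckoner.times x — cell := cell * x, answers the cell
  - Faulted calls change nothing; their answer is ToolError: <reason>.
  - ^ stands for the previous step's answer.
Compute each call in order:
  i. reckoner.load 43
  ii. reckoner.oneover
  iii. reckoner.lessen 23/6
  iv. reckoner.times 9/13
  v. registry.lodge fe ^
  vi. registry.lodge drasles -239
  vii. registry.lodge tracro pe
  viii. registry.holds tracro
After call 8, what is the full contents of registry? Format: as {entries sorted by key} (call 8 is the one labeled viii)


Answer: {drasles=-239, fe=-2949/1118, tracro=pe}

Derivation:
$ reckoner.load x: 43
:: 43
$ reckoner.oneover
:: 1/43
$ reckoner.lessen x: 23/6
:: -983/258
$ reckoner.times x: 9/13
:: -2949/1118
$ registry.lodge k: fe v: ^
:: nil
$ registry.lodge k: drasles v: -239
:: nil
$ registry.lodge k: tracro v: pe
:: nil
$ registry.holds k: tracro
:: yes


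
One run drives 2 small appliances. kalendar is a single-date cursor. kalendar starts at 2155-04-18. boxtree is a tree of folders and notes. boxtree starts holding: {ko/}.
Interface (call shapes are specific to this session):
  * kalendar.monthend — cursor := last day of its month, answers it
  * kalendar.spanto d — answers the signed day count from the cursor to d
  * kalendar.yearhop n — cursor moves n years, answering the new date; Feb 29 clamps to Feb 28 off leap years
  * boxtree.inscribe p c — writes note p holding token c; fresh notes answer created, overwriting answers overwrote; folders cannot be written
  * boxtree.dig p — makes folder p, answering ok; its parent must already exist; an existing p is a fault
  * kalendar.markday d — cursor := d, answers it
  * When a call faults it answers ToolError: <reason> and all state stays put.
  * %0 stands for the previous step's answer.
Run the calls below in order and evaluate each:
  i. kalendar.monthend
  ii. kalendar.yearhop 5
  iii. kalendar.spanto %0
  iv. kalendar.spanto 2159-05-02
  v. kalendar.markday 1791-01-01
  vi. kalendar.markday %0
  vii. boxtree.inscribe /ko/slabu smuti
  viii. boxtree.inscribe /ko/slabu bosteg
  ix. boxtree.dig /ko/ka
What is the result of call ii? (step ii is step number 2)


Now I run kalendar.monthend(), which returns 2155-04-30.
Using kalendar.yearhop on 5: 2160-04-30.
Calling kalendar.spanto on %0, yielding 0.
Invoking kalendar.spanto on 2159-05-02, giving -364.
I call kalendar.markday on 1791-01-01, yielding 1791-01-01.
I try kalendar.markday on %0, — result: 1791-01-01.
Now I run boxtree.inscribe on /ko/slabu, smuti, yielding created.
I invoke boxtree.inscribe on /ko/slabu, bosteg: overwrote.
I call boxtree.dig on /ko/ka: ok.

Answer: 2160-04-30


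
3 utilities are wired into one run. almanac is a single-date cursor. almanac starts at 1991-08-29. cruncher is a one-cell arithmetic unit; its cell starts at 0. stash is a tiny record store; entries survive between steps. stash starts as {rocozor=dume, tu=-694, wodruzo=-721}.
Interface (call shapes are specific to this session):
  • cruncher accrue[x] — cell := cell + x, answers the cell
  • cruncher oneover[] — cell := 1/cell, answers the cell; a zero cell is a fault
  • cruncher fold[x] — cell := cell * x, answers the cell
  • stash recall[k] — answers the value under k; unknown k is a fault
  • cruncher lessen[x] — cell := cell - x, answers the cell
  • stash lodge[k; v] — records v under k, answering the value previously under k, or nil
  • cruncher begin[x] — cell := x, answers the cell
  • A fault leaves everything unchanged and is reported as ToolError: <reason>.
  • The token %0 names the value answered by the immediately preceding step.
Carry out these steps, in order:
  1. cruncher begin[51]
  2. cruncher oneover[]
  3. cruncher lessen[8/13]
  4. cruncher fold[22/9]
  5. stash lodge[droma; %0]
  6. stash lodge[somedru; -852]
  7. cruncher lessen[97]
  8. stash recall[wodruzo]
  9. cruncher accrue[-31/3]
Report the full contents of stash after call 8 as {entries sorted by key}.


> cruncher begin x→51
= 51
> cruncher oneover
= 1/51
> cruncher lessen x→8/13
= -395/663
> cruncher fold x→22/9
= -8690/5967
> stash lodge k→droma v→%0
= nil
> stash lodge k→somedru v→-852
= nil
> cruncher lessen x→97
= -587489/5967
> stash recall k→wodruzo
= -721
> cruncher accrue x→-31/3
= -649148/5967

Answer: {droma=-8690/5967, rocozor=dume, somedru=-852, tu=-694, wodruzo=-721}


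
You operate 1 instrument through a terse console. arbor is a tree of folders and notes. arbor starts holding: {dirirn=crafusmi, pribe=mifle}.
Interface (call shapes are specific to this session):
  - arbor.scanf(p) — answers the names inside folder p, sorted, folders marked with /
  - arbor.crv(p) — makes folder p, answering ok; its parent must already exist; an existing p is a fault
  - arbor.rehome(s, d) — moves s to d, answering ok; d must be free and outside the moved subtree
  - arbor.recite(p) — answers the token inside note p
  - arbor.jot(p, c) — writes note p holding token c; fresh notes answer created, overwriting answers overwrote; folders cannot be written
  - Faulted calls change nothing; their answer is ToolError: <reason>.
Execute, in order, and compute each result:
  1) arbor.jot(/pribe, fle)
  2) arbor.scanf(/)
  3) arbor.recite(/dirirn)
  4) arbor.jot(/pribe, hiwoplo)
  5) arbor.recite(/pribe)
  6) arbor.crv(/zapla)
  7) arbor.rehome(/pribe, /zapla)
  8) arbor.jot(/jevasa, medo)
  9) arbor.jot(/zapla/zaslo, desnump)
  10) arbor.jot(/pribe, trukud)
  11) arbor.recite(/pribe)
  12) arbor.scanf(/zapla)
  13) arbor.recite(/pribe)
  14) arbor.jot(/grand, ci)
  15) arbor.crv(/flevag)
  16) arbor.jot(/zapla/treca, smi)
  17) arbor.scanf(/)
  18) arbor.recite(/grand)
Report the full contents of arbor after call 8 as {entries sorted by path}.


Answer: {dirirn=crafusmi, jevasa=medo, pribe=hiwoplo, zapla/}

Derivation:
% 1. arbor.jot(p→/pribe, c→fle) => overwrote
% 2. arbor.scanf(p→/) => [dirirn, pribe]
% 3. arbor.recite(p→/dirirn) => crafusmi
% 4. arbor.jot(p→/pribe, c→hiwoplo) => overwrote
% 5. arbor.recite(p→/pribe) => hiwoplo
% 6. arbor.crv(p→/zapla) => ok
% 7. arbor.rehome(s→/pribe, d→/zapla) => ToolError: exists
% 8. arbor.jot(p→/jevasa, c→medo) => created
% 9. arbor.jot(p→/zapla/zaslo, c→desnump) => created
% 10. arbor.jot(p→/pribe, c→trukud) => overwrote
% 11. arbor.recite(p→/pribe) => trukud
% 12. arbor.scanf(p→/zapla) => [zaslo]
% 13. arbor.recite(p→/pribe) => trukud
% 14. arbor.jot(p→/grand, c→ci) => created
% 15. arbor.crv(p→/flevag) => ok
% 16. arbor.jot(p→/zapla/treca, c→smi) => created
% 17. arbor.scanf(p→/) => [dirirn, flevag/, grand, jevasa, pribe, zapla/]
% 18. arbor.recite(p→/grand) => ci


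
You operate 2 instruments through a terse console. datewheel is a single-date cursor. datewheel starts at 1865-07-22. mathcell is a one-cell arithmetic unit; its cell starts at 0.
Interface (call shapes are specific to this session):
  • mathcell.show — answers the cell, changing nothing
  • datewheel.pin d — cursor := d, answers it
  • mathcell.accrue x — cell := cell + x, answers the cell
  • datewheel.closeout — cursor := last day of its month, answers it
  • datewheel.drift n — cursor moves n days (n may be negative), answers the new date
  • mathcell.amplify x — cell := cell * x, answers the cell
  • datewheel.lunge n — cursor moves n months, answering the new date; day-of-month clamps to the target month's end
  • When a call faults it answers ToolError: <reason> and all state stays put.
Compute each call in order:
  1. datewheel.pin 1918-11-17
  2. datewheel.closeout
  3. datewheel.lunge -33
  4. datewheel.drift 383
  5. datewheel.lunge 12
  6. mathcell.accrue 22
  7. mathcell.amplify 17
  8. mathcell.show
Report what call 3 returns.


CALL pin[1918-11-17]
RET  1918-11-17
CALL closeout[]
RET  1918-11-30
CALL lunge[-33]
RET  1916-02-29
CALL drift[383]
RET  1917-03-18
CALL lunge[12]
RET  1918-03-18
CALL accrue[22]
RET  22
CALL amplify[17]
RET  374
CALL show[]
RET  374

Answer: 1916-02-29


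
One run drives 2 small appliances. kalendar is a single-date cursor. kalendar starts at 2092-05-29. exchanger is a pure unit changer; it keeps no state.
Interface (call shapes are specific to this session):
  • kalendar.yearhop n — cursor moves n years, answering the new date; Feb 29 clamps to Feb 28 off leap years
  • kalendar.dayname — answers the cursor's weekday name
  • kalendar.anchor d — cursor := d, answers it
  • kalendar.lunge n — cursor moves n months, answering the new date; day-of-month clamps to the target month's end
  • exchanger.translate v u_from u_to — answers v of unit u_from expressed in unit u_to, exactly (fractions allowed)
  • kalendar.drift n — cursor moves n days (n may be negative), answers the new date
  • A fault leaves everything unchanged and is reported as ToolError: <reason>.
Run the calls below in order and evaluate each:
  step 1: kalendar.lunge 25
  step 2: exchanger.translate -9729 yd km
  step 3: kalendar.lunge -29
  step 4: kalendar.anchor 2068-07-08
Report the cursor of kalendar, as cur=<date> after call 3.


Invoking kalendar.lunge passing n→25, giving 2094-06-29.
Then exchanger.translate passing v→-9729, u_from→yd, u_to→km, — result: -11120247/1250000.
Then kalendar.lunge passing n→-29, and observe 2092-01-29.
I run kalendar.anchor passing d→2068-07-08, giving 2068-07-08.

Answer: cur=2092-01-29


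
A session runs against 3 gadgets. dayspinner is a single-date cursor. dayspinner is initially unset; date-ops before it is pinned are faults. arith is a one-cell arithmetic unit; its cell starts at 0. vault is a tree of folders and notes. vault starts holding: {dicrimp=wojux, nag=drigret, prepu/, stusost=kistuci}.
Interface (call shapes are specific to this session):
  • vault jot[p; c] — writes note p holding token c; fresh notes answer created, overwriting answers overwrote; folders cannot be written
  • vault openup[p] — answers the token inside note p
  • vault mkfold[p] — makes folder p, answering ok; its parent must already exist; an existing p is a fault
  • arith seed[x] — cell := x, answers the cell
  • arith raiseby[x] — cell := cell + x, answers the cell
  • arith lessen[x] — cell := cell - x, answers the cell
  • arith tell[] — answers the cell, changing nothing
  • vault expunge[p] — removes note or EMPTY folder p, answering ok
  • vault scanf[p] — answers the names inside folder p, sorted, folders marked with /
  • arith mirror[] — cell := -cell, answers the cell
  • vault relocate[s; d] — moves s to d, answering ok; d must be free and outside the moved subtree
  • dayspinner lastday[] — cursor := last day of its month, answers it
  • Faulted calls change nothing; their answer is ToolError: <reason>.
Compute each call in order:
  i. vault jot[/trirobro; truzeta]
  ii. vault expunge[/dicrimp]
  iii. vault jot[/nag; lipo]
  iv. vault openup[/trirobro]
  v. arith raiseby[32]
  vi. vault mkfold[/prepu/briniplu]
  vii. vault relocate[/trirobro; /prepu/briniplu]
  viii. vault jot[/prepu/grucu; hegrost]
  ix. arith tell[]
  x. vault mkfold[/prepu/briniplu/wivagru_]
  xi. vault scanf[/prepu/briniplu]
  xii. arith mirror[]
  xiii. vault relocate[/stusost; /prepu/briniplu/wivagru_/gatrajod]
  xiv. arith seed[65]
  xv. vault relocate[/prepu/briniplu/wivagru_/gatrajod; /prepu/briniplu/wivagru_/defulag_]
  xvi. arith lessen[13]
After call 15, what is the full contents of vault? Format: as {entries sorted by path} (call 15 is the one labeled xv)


Answer: {nag=lipo, prepu/, prepu/briniplu/, prepu/briniplu/wivagru_/, prepu/briniplu/wivagru_/defulag_=kistuci, prepu/grucu=hegrost, trirobro=truzeta}

Derivation:
>>> vault jot p: /trirobro c: truzeta
:: created
>>> vault expunge p: /dicrimp
:: ok
>>> vault jot p: /nag c: lipo
:: overwrote
>>> vault openup p: /trirobro
:: truzeta
>>> arith raiseby x: 32
:: 32
>>> vault mkfold p: /prepu/briniplu
:: ok
>>> vault relocate s: /trirobro d: /prepu/briniplu
:: ToolError: exists
>>> vault jot p: /prepu/grucu c: hegrost
:: created
>>> arith tell
:: 32
>>> vault mkfold p: /prepu/briniplu/wivagru_
:: ok
>>> vault scanf p: /prepu/briniplu
:: [wivagru_/]
>>> arith mirror
:: -32
>>> vault relocate s: /stusost d: /prepu/briniplu/wivagru_/gatrajod
:: ok
>>> arith seed x: 65
:: 65
>>> vault relocate s: /prepu/briniplu/wivagru_/gatrajod d: /prepu/briniplu/wivagru_/defulag_
:: ok
>>> arith lessen x: 13
:: 52


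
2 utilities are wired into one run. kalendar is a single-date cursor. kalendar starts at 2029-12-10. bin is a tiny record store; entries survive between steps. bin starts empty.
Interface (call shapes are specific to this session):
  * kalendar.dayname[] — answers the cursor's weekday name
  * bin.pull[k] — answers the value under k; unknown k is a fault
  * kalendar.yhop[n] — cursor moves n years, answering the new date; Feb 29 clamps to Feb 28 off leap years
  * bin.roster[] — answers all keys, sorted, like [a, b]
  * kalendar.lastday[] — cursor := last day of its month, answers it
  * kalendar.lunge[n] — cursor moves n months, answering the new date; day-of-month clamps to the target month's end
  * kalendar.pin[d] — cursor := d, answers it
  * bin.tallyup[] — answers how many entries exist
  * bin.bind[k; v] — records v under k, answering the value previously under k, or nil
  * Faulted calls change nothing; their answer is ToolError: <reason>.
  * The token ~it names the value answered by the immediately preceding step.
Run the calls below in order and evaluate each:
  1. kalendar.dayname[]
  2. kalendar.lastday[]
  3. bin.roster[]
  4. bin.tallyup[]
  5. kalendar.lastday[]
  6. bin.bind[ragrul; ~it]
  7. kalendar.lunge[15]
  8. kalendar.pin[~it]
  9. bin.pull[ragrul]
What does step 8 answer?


I call dayname, → Monday.
I call lastday(), giving 2029-12-31.
I invoke roster, and observe [].
I invoke tallyup, and see 0.
Calling lastday(): 2029-12-31.
I run bind with k='ragrul', v='~it', and observe nil.
I call lunge with n='15', which returns 2031-03-31.
Invoking pin with d='~it', giving 2031-03-31.
I try pull with k='ragrul', and get 2029-12-31.

Answer: 2031-03-31


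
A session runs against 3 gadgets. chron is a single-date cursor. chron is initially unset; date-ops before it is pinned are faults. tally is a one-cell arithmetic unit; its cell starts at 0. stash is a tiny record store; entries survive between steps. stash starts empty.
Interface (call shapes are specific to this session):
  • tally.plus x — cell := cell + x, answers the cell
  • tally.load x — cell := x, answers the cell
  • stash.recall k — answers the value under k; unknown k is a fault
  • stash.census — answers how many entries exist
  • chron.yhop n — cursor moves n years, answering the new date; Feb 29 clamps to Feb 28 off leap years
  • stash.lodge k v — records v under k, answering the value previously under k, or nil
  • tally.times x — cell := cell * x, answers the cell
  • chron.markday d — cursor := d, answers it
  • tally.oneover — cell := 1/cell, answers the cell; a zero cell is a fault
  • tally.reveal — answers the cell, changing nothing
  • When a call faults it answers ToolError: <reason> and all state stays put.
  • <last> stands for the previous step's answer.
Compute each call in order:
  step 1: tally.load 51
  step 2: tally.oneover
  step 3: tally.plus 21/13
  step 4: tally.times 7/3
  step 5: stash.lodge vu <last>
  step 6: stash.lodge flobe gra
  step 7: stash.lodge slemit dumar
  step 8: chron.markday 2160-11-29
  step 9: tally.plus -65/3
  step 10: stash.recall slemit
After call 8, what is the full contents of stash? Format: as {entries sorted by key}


Then tally.load using x: 51, — result: 51.
Invoking tally.oneover, which returns 1/51.
Next I call tally.plus using x: 21/13, → 1084/663.
Then tally.times using x: 7/3: 7588/1989.
I use stash.lodge using k: vu, v: <last>, yielding nil.
Using stash.lodge using k: flobe, v: gra, giving nil.
Next I call stash.lodge using k: slemit, v: dumar, — result: nil.
I run chron.markday using d: 2160-11-29, and see 2160-11-29.
Next I call tally.plus using x: -65/3, giving -35507/1989.
I invoke stash.recall using k: slemit, which returns dumar.

Answer: {flobe=gra, slemit=dumar, vu=7588/1989}


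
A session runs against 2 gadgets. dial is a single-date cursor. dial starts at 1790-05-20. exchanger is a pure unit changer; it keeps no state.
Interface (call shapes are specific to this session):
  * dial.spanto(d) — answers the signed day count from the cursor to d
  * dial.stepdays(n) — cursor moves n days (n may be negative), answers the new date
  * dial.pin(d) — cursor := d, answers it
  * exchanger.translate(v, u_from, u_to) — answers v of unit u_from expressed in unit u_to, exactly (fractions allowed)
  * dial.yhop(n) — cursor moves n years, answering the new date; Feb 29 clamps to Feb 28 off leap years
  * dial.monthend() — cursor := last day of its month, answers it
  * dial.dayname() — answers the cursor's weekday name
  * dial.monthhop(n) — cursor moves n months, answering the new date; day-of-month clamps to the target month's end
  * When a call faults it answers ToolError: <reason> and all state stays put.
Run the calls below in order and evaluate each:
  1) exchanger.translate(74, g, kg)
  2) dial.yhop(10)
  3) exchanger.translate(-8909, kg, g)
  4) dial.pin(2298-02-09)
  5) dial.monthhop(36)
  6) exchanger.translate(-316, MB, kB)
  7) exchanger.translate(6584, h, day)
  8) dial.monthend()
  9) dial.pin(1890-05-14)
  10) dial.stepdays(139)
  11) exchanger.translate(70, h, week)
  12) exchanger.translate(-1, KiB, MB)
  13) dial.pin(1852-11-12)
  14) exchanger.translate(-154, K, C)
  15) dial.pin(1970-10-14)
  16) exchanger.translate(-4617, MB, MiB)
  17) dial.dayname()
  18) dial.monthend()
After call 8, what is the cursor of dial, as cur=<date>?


I call exchanger.translate using v→74, u_from→g, u_to→kg, → 37/500.
I run dial.yhop using n→10, which returns 1800-05-20.
Using exchanger.translate using v→-8909, u_from→kg, u_to→g, — result: -8909000.
Now I run dial.pin using d→2298-02-09, and see 2298-02-09.
I run dial.monthhop using n→36: 2301-02-09.
Next I call exchanger.translate using v→-316, u_from→MB, u_to→kB, which returns -316000.
Calling exchanger.translate using v→6584, u_from→h, u_to→day: 823/3.
I try dial.monthend: 2301-02-28.
I call dial.pin using d→1890-05-14: 1890-05-14.
I invoke dial.stepdays using n→139, yielding 1890-09-30.
Invoking exchanger.translate using v→70, u_from→h, u_to→week, yielding 5/12.
I try exchanger.translate using v→-1, u_from→KiB, u_to→MB, and observe -16/15625.
I use dial.pin using d→1852-11-12, — result: 1852-11-12.
Next I call exchanger.translate using v→-154, u_from→K, u_to→C: -8543/20.
Using dial.pin using d→1970-10-14, which returns 1970-10-14.
Invoking exchanger.translate using v→-4617, u_from→MB, u_to→MiB, → -72140625/16384.
I call dial.dayname(), yielding Wednesday.
Next I call dial.monthend, yielding 1970-10-31.

Answer: cur=2301-02-28
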